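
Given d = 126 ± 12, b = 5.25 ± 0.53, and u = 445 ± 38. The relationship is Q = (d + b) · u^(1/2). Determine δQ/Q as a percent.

Let w = d + b = 131. δw = √(δd² + δb²) = √(144 + 0.281) = 12.0, so δw/w = 0.0915.
Q is then a monomial in w, u:
δQ/Q = √((δw/w)² + (½·δu/u)²) = √(0.00838 + 0.00182) = 0.101

10.1%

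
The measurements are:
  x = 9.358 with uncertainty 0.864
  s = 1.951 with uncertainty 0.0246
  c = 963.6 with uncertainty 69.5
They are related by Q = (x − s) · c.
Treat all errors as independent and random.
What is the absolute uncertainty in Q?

979

Let u = x − s = 7.407. δu = √(δx² + δs²) = √(0.746 + 0.000605) = 0.864, so δu/u = 0.117.
Q is then a monomial in u, c:
δQ/Q = √((δu/u)² + (1·δc/c)²) = √(0.0136 + 0.00520) = 0.137
Q = 7137, so δQ = 0.137 × 7137 = 979.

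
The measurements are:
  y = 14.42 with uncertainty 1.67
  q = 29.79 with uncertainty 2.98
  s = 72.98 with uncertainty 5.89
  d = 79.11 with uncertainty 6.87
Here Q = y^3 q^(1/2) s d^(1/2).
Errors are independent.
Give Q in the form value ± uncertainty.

(1.062 ± 0.385) × 10^7

Q is a product of powers, so relative uncertainties combine in quadrature:
  (3·δy/y)² = (3×0.116)² = 0.121;  (½·δq/q)² = (0.5×0.100)² = 0.00250;  (1·δs/s)² = (1×0.0807)² = 0.00651;  (½·δd/d)² = (0.5×0.0868)² = 0.00189
δQ/Q = √(0.132) = 0.363
Q = 1.062e+07, so δQ = 0.363 × 1.062e+07 = 3.85e+06.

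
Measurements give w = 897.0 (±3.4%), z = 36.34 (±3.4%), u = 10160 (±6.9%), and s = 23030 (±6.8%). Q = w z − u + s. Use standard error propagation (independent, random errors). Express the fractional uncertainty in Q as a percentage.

5.11%

Let p = w·z = 32600. δp/p = √((1·δw/w)² + (1·δz/z)²) = √(0.00116 + 0.00116) = 0.0481, so δp = 1570.
Q = p − u + s: δQ = √(δp² + δu² + δs²) = √(2.46e+06 + 4.91e+05 + 2.45e+06) = 2320
Q = 45470, so δQ/Q = 2320/45470 = 0.0511.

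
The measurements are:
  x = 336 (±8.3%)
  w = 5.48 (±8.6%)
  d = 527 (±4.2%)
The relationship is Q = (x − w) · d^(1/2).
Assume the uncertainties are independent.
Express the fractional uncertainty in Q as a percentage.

Let u = x − w = 331. δu = √(δx² + δw²) = √(778 + 0.222) = 27.9, so δu/u = 0.0844.
Q is then a monomial in u, d:
δQ/Q = √((δu/u)² + (½·δd/d)²) = √(0.00712 + 0.000441) = 0.0870

8.70%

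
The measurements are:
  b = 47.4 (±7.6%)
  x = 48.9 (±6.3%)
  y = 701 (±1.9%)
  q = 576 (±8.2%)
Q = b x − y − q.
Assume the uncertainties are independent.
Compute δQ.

234

Let p = b·x = 2320. δp/p = √((1·δb/b)² + (1·δx/x)²) = √(0.00578 + 0.00397) = 0.0987, so δp = 229.
Q = p − y − q: δQ = √(δp² + δy² + δq²) = √(52400 + 177 + 2230) = 234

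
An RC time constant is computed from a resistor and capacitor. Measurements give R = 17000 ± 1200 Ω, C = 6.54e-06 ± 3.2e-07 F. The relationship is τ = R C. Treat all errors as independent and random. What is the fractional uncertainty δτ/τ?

0.0859

Products/powers → add relative errors in quadrature, weighted by exponent:
  (1·δR/R)² = (1×0.0706)² = 0.00498;  (1·δC/C)² = (1×0.0489)² = 0.00239
δτ/τ = √(0.00738) = 0.0859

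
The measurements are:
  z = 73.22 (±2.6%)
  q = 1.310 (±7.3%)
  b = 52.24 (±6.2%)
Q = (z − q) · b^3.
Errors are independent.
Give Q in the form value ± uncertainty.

Let u = z − q = 71.91. δu = √(δz² + δq²) = √(3.62 + 0.00915) = 1.91, so δu/u = 0.0265.
Q is then a monomial in u, b:
δQ/Q = √((δu/u)² + (3·δb/b)²) = √(0.000703 + 0.0346) = 0.188
Q = 1.025e+07, so δQ = 0.188 × 1.025e+07 = 1.93e+06.

(1.025 ± 0.193) × 10^7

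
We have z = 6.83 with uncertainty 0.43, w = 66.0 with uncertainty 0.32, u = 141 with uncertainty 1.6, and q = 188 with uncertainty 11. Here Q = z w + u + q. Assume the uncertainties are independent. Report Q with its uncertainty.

Let p = z·w = 451. δp/p = √((1·δz/z)² + (1·δw/w)²) = √(0.00396 + 2.35e-05) = 0.0631, so δp = 28.5.
Q = p + u + q: δQ = √(δp² + δu² + δq²) = √(810 + 2.56 + 121) = 30.6
Q = 780.

780 ± 30.6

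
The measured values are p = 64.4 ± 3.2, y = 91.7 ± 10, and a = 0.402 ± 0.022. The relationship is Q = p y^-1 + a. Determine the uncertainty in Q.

Let w = p·y^-1 = 0.702. δw/w = √((1·δp/p)² + (-1·δy/y)²) = √(0.00247 + 0.0119) = 0.120, so δw = 0.0842.
Q = w + a: δQ = √(δw² + δa²) = √(0.00708 + 0.000484) = 0.0870

0.0870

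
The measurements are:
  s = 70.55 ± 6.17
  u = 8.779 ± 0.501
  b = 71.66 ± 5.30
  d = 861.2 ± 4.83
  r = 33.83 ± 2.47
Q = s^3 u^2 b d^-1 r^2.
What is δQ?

Since Q is a product/quotient, work with relative uncertainties:
  (3·δs/s)² = (3×0.0875)² = 0.0688;  (2·δu/u)² = (2×0.0571)² = 0.0130;  (1·δb/b)² = (1×0.0740)² = 0.00547;  (-1·δd/d)² = (-1×0.00561)² = 3.15e-05;  (2·δr/r)² = (2×0.0730)² = 0.0213
δQ/Q = √(0.109) = 0.330
Q = 2.577e+09, so δQ = 0.330 × 2.577e+09 = 8.5e+08.

8.5e+08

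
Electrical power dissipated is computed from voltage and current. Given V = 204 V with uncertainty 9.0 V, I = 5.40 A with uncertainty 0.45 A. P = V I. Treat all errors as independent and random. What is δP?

104 W

For a monomial P ∝ V, I, fractional errors add in quadrature:
  (1·δV/V)² = (1×0.0441)² = 0.00195;  (1·δI/I)² = (1×0.0833)² = 0.00694
δP/P = √(0.00889) = 0.0943
P = 1100 W, so δP = 0.0943 × 1100 = 104 W.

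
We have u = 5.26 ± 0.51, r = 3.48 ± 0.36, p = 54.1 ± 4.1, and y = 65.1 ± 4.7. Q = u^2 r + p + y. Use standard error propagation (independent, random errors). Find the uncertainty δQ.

Let w = u^2·r = 96.3. δw/w = √((2·δu/u)² + (1·δr/r)²) = √(0.0376 + 0.0107) = 0.220, so δw = 21.2.
Q = w + p + y: δQ = √(δw² + δp² + δy²) = √(448 + 16.8 + 22.1) = 22.1

22.1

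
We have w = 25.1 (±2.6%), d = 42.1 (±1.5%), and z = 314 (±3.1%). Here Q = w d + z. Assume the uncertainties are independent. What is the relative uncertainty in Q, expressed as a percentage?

2.42%

Let p = w·d = 1060. δp/p = √((1·δw/w)² + (1·δd/d)²) = √(0.000676 + 0.000225) = 0.0300, so δp = 31.7.
Q = p + z: δQ = √(δp² + δz²) = √(1010 + 94.8) = 33.2
Q = 1370, so δQ/Q = 33.2/1370 = 0.0242.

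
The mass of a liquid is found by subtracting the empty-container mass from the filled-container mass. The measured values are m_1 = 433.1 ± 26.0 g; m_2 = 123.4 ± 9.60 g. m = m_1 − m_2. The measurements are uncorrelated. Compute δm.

Absolute uncertainties add in quadrature for a linear combination:
  (δm_1)² = 676;  (δm_2)² = 92.2
δm = √(768) = 27.7 g

27.7 g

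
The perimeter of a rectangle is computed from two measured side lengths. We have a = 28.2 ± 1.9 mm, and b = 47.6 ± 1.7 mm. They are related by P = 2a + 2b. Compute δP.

Sums and differences: (δP)² = Σ (cᵢ δxᵢ)².
  (2·δa)² = 14.4;  (2·δb)² = 11.6
δP = √(26.0) = 5.10 mm

5.10 mm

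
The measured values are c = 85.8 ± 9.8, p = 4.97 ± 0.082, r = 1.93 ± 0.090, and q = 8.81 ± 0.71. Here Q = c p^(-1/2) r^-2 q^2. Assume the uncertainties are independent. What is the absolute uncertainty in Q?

175

Q is a product of powers, so relative uncertainties combine in quadrature:
  (1·δc/c)² = (1×0.114)² = 0.0130;  (−½·δp/p)² = (-0.5×0.0165)² = 6.81e-05;  (-2·δr/r)² = (-2×0.0466)² = 0.00870;  (2·δq/q)² = (2×0.0806)² = 0.0260
δQ/Q = √(0.0478) = 0.219
Q = 802, so δQ = 0.219 × 802 = 175.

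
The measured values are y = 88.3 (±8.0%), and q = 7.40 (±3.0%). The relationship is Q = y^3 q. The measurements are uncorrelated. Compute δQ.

Q is a product of powers, so relative uncertainties combine in quadrature:
  (3·δy/y)² = (3×0.0800)² = 0.0576;  (1·δq/q)² = (1×0.0300)² = 0.000900
δQ/Q = √(0.0585) = 0.242
Q = 5.09e+06, so δQ = 0.242 × 5.09e+06 = 1.23e+06.

1.23e+06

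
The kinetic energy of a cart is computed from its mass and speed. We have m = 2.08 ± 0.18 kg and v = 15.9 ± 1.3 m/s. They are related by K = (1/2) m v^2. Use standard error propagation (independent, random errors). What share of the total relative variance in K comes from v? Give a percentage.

(δK/K)² = (1·δm/m)² + (2·δv/v)²
  m term: (1×0.0865)² = 0.00749
  v term: (2×0.0818)² = 0.0267
Total = 0.0342. Share from v = 0.0267/0.0342 = 0.781.

78.1%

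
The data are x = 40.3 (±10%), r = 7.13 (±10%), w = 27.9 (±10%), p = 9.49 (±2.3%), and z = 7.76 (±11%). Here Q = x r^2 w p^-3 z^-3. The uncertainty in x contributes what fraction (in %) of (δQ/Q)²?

5.76%

(δQ/Q)² = (1·δx/x)² + (2·δr/r)² + (1·δw/w)² + (-3·δp/p)² + (-3·δz/z)²
  x term: (1×0.100)² = 0.0100
  r term: (2×0.100)² = 0.0400
  w term: (1×0.100)² = 0.0100
  p term: (-3×0.0230)² = 0.00476
  z term: (-3×0.110)² = 0.109
Total = 0.174. Share from x = 0.0100/0.174 = 0.0576.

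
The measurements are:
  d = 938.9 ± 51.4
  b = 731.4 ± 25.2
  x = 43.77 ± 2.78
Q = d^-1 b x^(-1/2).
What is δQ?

0.00848

Since Q is a product/quotient, work with relative uncertainties:
  (-1·δd/d)² = (-1×0.0547)² = 0.00300;  (1·δb/b)² = (1×0.0345)² = 0.00119;  (−½·δx/x)² = (-0.5×0.0635)² = 0.00101
δQ/Q = √(0.00519) = 0.0721
Q = 0.1177, so δQ = 0.0721 × 0.1177 = 0.00848.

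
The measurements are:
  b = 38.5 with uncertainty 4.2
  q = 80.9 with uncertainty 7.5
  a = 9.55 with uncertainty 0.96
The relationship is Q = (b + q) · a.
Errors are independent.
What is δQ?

141

Let u = b + q = 119. δu = √(δb² + δq²) = √(17.6 + 56.2) = 8.60, so δu/u = 0.0720.
Q is then a monomial in u, a:
δQ/Q = √((δu/u)² + (1·δa/a)²) = √(0.00518 + 0.0101) = 0.124
Q = 1140, so δQ = 0.124 × 1140 = 141.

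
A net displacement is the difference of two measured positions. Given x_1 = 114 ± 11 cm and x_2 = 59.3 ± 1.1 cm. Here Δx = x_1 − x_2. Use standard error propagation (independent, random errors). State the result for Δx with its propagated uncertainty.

54.7 ± 11.1 cm

Δx is a linear combination, so absolute uncertainties add in quadrature:
  (δx_1)² = 121;  (δx_2)² = 1.21
δΔx = √(122) = 11.1 cm
Δx = 54.7 cm.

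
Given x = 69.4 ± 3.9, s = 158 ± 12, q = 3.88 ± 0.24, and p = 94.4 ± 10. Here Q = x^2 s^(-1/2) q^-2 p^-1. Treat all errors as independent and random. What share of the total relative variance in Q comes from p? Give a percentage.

27.6%

(δQ/Q)² = (2·δx/x)² + (−½·δs/s)² + (-2·δq/q)² + (-1·δp/p)²
  x term: (2×0.0562)² = 0.0126
  s term: (-0.5×0.0759)² = 0.00144
  q term: (-2×0.0619)² = 0.0153
  p term: (-1×0.106)² = 0.0112
Total = 0.0406. Share from p = 0.0112/0.0406 = 0.276.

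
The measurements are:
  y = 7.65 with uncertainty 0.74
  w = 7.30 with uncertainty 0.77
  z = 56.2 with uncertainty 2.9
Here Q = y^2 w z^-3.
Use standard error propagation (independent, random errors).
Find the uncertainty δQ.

Q is a product of powers, so relative uncertainties combine in quadrature:
  (2·δy/y)² = (2×0.0967)² = 0.0374;  (1·δw/w)² = (1×0.105)² = 0.0111;  (-3·δz/z)² = (-3×0.0516)² = 0.0240
δQ/Q = √(0.0725) = 0.269
Q = 0.00241, so δQ = 0.269 × 0.00241 = 0.000648.

0.000648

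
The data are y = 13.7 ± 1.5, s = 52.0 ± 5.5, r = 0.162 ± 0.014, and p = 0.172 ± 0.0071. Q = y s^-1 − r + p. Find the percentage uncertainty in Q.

Let w = y·s^-1 = 0.263. δw/w = √((1·δy/y)² + (-1·δs/s)²) = √(0.0120 + 0.0112) = 0.152, so δw = 0.0401.
Q = w − r + p: δQ = √(δw² + δr² + δp²) = √(0.00161 + 0.000196 + 5.04e-05) = 0.0431
Q = 0.273, so δQ/Q = 0.0431/0.273 = 0.157.

15.7%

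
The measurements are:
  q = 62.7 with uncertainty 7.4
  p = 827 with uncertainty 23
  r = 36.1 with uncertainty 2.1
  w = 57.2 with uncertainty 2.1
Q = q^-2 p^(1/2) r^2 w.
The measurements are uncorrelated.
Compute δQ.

For a monomial Q ∝ q^-2, p^(1/2), r^2, w, fractional errors add in quadrature:
  (-2·δq/q)² = (-2×0.118)² = 0.0557;  (½·δp/p)² = (0.5×0.0278)² = 0.000193;  (2·δr/r)² = (2×0.0582)² = 0.0135;  (1·δw/w)² = (1×0.0367)² = 0.00135
δQ/Q = √(0.0708) = 0.266
Q = 545, so δQ = 0.266 × 545 = 145.

145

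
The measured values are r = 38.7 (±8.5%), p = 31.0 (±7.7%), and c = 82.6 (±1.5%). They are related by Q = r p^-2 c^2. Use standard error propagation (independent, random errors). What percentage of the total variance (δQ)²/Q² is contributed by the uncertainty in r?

(δQ/Q)² = (1·δr/r)² + (-2·δp/p)² + (2·δc/c)²
  r term: (1×0.0850)² = 0.00723
  p term: (-2×0.0770)² = 0.0237
  c term: (2×0.0150)² = 0.000900
Total = 0.0318. Share from r = 0.00723/0.0318 = 0.227.

22.7%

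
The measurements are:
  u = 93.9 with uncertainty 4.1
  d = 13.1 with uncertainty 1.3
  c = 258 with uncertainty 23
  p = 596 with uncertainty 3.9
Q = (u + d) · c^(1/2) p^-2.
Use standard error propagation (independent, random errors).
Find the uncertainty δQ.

0.000297

Let w = u + d = 107. δw = √(δu² + δd²) = √(16.8 + 1.69) = 4.30, so δw/w = 0.0402.
Q is then a monomial in w, c, p:
δQ/Q = √((δw/w)² + (½·δc/c)² + (-2·δp/p)²) = √(0.00162 + 0.00199 + 0.000171) = 0.0614
Q = 0.00484, so δQ = 0.0614 × 0.00484 = 0.000297.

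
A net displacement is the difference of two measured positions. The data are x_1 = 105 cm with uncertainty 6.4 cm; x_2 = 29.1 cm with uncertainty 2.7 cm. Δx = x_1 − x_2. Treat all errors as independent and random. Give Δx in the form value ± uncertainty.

75.9 ± 6.95 cm

Absolute uncertainties add in quadrature for a linear combination:
  (δx_1)² = 41.0;  (δx_2)² = 7.29
δΔx = √(48.3) = 6.95 cm
Δx = 75.9 cm.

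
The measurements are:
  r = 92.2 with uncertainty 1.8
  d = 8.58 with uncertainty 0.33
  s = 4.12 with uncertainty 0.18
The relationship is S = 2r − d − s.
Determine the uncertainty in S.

3.62

Absolute uncertainties add in quadrature for a linear combination:
  (2·δr)² = 13.0;  (δd)² = 0.109;  (δs)² = 0.0324
δS = √(13.1) = 3.62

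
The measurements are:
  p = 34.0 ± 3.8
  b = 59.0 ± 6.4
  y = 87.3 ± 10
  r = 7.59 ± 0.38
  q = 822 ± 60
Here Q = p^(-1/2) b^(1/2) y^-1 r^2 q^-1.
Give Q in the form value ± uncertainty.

0.00106 ± 0.000197

Relative error in a monomial: (δQ/Q)² = Σ (nᵢ · δxᵢ/xᵢ)².
  (−½·δp/p)² = (-0.5×0.112)² = 0.00312;  (½·δb/b)² = (0.5×0.108)² = 0.00294;  (-1·δy/y)² = (-1×0.115)² = 0.0131;  (2·δr/r)² = (2×0.0501)² = 0.0100;  (-1·δq/q)² = (-1×0.0730)² = 0.00533
δQ/Q = √(0.0345) = 0.186
Q = 0.00106, so δQ = 0.186 × 0.00106 = 0.000197.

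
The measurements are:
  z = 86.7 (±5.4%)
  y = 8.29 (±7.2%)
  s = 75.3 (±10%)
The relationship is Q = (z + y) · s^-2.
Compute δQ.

0.00345

Let u = z + y = 95.0. δu = √(δz² + δy²) = √(21.9 + 0.356) = 4.72, so δu/u = 0.0497.
Q is then a monomial in u, s:
δQ/Q = √((δu/u)² + (-2·δs/s)²) = √(0.00247 + 0.0400) = 0.206
Q = 0.0168, so δQ = 0.206 × 0.0168 = 0.00345.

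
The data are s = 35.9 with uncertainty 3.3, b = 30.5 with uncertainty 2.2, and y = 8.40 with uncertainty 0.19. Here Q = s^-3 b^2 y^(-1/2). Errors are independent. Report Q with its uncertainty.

0.00694 ± 0.00216

Since Q is a product/quotient, work with relative uncertainties:
  (-3·δs/s)² = (-3×0.0919)² = 0.0760;  (2·δb/b)² = (2×0.0721)² = 0.0208;  (−½·δy/y)² = (-0.5×0.0226)² = 0.000128
δQ/Q = √(0.0970) = 0.311
Q = 0.00694, so δQ = 0.311 × 0.00694 = 0.00216.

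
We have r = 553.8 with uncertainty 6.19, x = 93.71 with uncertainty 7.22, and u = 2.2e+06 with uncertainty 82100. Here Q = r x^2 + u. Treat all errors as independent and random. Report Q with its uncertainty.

Let p = r·x^2 = 4.863e+06. δp/p = √((1·δr/r)² + (2·δx/x)²) = √(0.000125 + 0.0237) = 0.154, so δp = 7.51e+05.
Q = p + u: δQ = √(δp² + δu²) = √(5.65e+11 + 6.74e+09) = 7.56e+05
Q = 7.063e+06.

(7.063 ± 0.756) × 10^6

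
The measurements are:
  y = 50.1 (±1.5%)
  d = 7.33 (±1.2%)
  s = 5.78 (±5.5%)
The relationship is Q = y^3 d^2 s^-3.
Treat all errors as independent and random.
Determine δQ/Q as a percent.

17.3%

Each factor contributes (exponent × relative error)² to (δQ/Q)²:
  (3·δy/y)² = (3×0.0150)² = 0.00202;  (2·δd/d)² = (2×0.0120)² = 0.000576;  (-3·δs/s)² = (-3×0.0550)² = 0.0272
δQ/Q = √(0.0298) = 0.173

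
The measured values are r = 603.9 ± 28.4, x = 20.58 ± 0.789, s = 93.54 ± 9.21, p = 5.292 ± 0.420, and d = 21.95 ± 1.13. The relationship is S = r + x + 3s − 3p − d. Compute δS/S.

0.0457

Each term contributes (cᵢ δxᵢ)² to (δS)²:
  (δr)² = 807;  (δx)² = 0.623;  (3·δs)² = 763;  (3·δp)² = 1.59;  (δd)² = 1.28
δS = √(1570) = 39.7
S = 867.3, so δS/S = 39.7/867.3 = 0.0457.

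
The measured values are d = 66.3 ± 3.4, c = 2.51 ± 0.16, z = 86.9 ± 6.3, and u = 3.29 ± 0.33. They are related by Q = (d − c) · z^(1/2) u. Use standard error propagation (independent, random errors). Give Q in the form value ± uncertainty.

Let w = d − c = 63.8. δw = √(δd² + δc²) = √(11.6 + 0.0256) = 3.40, so δw/w = 0.0534.
Q is then a monomial in w, z, u:
δQ/Q = √((δw/w)² + (½·δz/z)² + (1·δu/u)²) = √(0.00285 + 0.00131 + 0.0101) = 0.119
Q = 1960, so δQ = 0.119 × 1960 = 233.

1960 ± 233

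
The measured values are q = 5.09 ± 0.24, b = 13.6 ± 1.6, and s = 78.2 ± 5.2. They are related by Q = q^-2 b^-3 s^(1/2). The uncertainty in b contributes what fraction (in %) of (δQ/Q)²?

(δQ/Q)² = (-2·δq/q)² + (-3·δb/b)² + (½·δs/s)²
  q term: (-2×0.0472)² = 0.00889
  b term: (-3×0.118)² = 0.125
  s term: (0.5×0.0665)² = 0.00111
Total = 0.135. Share from b = 0.125/0.135 = 0.926.

92.6%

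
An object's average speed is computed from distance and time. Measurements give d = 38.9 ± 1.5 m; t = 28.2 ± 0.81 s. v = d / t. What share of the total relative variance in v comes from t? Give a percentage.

35.7%

(δv/v)² = (1·δd/d)² + (-1·δt/t)²
  d term: (1×0.0386)² = 0.00149
  t term: (-1×0.0287)² = 0.000825
Total = 0.00231. Share from t = 0.000825/0.00231 = 0.357.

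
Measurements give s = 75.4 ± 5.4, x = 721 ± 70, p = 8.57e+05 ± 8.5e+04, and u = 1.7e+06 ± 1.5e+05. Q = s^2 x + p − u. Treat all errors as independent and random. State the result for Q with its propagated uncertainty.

Let w = s^2·x = 4.1e+06. δw/w = √((2·δs/s)² + (1·δx/x)²) = √(0.0205 + 0.00943) = 0.173, so δw = 7.09e+05.
Q = w + p − u: δQ = √(δw² + δp² + δu²) = √(5.03e+11 + 7.22e+09 + 2.25e+10) = 7.3e+05
Q = 3.26e+06.

(3.26 ± 0.730) × 10^6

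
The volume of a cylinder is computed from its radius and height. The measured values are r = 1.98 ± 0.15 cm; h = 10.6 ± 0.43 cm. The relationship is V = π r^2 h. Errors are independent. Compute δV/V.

Each factor contributes (exponent × relative error)² to (δV/V)²:
  (2·δr/r)² = (2×0.0758)² = 0.0230;  (1·δh/h)² = (1×0.0406)² = 0.00165
δV/V = √(0.0246) = 0.157

0.157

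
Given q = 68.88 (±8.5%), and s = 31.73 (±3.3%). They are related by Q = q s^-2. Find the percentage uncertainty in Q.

For a monomial Q ∝ q, s^-2, fractional errors add in quadrature:
  (1·δq/q)² = (1×0.0850)² = 0.00723;  (-2·δs/s)² = (-2×0.0330)² = 0.00436
δQ/Q = √(0.0116) = 0.108

10.8%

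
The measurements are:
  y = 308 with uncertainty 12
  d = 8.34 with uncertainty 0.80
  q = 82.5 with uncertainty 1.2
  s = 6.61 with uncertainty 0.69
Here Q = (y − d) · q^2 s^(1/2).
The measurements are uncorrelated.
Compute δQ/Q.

Let u = y − d = 300. δu = √(δy² + δd²) = √(144 + 0.640) = 12.0, so δu/u = 0.0401.
Q is then a monomial in u, q, s:
δQ/Q = √((δu/u)² + (2·δq/q)² + (½·δs/s)²) = √(0.00161 + 0.000846 + 0.00272) = 0.0720

0.0720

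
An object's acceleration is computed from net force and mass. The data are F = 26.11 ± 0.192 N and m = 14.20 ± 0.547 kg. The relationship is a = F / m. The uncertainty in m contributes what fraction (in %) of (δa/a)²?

(δa/a)² = (1·δF/F)² + (-1·δm/m)²
  F term: (1×0.00735)² = 5.41e-05
  m term: (-1×0.0385)² = 0.00148
Total = 0.00154. Share from m = 0.00148/0.00154 = 0.965.

96.5%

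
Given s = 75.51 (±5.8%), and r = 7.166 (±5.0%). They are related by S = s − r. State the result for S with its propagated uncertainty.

68.34 ± 4.39

Each term contributes (cᵢ δxᵢ)² to (δS)²:
  (δs)² = 19.2;  (δr)² = 0.128
δS = √(19.3) = 4.39
S = 68.34.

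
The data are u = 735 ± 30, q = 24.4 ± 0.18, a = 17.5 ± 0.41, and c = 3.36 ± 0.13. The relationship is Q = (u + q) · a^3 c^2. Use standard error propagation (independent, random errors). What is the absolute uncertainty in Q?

Let w = u + q = 759. δw = √(δu² + δq²) = √(900 + 0.0324) = 30.0, so δw/w = 0.0395.
Q is then a monomial in w, a, c:
δQ/Q = √((δw/w)² + (3·δa/a)² + (2·δc/c)²) = √(0.00156 + 0.00494 + 0.00599) = 0.112
Q = 4.59e+07, so δQ = 0.112 × 4.59e+07 = 5.13e+06.

5.13e+06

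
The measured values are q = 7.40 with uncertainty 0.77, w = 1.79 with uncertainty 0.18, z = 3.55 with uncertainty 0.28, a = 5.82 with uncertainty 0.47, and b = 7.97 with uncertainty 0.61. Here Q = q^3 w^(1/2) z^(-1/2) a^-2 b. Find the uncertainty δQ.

Q is a product of powers, so relative uncertainties combine in quadrature:
  (3·δq/q)² = (3×0.104)² = 0.0974;  (½·δw/w)² = (0.5×0.101)² = 0.00253;  (−½·δz/z)² = (-0.5×0.0789)² = 0.00156;  (-2·δa/a)² = (-2×0.0808)² = 0.0261;  (1·δb/b)² = (1×0.0765)² = 0.00586
δQ/Q = √(0.133) = 0.365
Q = 67.7, so δQ = 0.365 × 67.7 = 24.7.

24.7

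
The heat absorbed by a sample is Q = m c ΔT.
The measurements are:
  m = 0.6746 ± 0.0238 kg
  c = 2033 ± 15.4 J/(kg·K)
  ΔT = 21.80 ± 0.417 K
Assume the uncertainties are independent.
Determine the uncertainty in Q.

Each factor contributes (exponent × relative error)² to (δQ/Q)²:
  (1·δm/m)² = (1×0.0353)² = 0.00124;  (1·δc/c)² = (1×0.00758)² = 5.74e-05;  (1·δΔT/ΔT)² = (1×0.0191)² = 0.000366
δQ/Q = √(0.00167) = 0.0408
Q = 29900 J, so δQ = 0.0408 × 29900 = 1220 J.

1220 J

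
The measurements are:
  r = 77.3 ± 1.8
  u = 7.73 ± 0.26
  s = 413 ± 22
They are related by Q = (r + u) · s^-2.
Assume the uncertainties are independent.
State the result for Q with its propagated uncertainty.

Let w = r + u = 85.0. δw = √(δr² + δu²) = √(3.24 + 0.0676) = 1.82, so δw/w = 0.0214.
Q is then a monomial in w, s:
δQ/Q = √((δw/w)² + (-2·δs/s)²) = √(0.000457 + 0.0114) = 0.109
Q = 0.000499, so δQ = 0.109 × 0.000499 = 5.42e-05.

(4.99 ± 0.542) × 10^-4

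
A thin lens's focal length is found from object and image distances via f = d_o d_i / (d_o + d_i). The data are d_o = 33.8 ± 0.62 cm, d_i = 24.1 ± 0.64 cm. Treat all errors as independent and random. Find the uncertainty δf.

0.243 cm

∂f/∂d_o = (d_i/(d_o+d_i))² = 0.173;  ∂f/∂d_i = (d_o/(d_o+d_i))² = 0.341
δf = √((∂f/∂d_o · δd_o)² + (∂f/∂d_i · δd_i)²) = √(0.0115 + 0.0476) = 0.243 cm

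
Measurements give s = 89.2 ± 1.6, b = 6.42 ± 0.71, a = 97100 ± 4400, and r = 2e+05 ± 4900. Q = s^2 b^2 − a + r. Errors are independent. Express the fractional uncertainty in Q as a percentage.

Let p = s^2·b^2 = 3.28e+05. δp/p = √((2·δs/s)² + (2·δb/b)²) = √(0.00129 + 0.0489) = 0.224, so δp = 73500.
Q = p − a + r: δQ = √(δp² + δa² + δr²) = √(5.4e+09 + 1.94e+07 + 2.4e+07) = 73800
Q = 4.31e+05, so δQ/Q = 73800/4.31e+05 = 0.171.

17.1%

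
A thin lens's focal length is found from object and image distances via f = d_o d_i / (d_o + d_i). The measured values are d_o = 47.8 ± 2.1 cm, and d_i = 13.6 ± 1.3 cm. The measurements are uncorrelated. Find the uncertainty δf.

∂f/∂d_o = (d_i/(d_o+d_i))² = 0.0491;  ∂f/∂d_i = (d_o/(d_o+d_i))² = 0.606
δf = √((∂f/∂d_o · δd_o)² + (∂f/∂d_i · δd_i)²) = √(0.0106 + 0.621) = 0.795 cm

0.795 cm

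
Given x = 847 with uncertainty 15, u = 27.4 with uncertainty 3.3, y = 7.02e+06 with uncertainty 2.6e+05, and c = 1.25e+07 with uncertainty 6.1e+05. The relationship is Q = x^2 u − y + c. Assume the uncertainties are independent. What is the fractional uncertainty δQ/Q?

0.102

Let p = x^2·u = 1.97e+07. δp/p = √((2·δx/x)² + (1·δu/u)²) = √(0.00125 + 0.0145) = 0.126, so δp = 2.47e+06.
Q = p − y + c: δQ = √(δp² + δy² + δc²) = √(6.09e+12 + 6.76e+10 + 3.72e+11) = 2.56e+06
Q = 2.51e+07, so δQ/Q = 2.56e+06/2.51e+07 = 0.102.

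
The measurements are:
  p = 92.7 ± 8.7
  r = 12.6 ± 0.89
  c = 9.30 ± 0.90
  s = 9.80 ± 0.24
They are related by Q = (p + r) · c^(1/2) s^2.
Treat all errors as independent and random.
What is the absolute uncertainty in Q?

Let u = p + r = 105. δu = √(δp² + δr²) = √(75.7 + 0.792) = 8.75, so δu/u = 0.0831.
Q is then a monomial in u, c, s:
δQ/Q = √((δu/u)² + (½·δc/c)² + (2·δs/s)²) = √(0.00690 + 0.00234 + 0.00240) = 0.108
Q = 30800, so δQ = 0.108 × 30800 = 3330.

3330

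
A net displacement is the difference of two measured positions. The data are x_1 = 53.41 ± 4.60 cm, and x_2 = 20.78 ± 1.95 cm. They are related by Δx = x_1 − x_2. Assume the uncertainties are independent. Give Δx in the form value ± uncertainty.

32.63 ± 5.00 cm

Sums and differences: (δΔx)² = Σ (cᵢ δxᵢ)².
  (δx_1)² = 21.2;  (δx_2)² = 3.80
δΔx = √(25.0) = 5.00 cm
Δx = 32.63 cm.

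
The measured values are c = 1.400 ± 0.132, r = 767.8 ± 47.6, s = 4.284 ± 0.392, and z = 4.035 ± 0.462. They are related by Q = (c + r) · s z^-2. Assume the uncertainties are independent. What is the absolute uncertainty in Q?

Let u = c + r = 769.2. δu = √(δc² + δr²) = √(0.0174 + 2270) = 47.6, so δu/u = 0.0619.
Q is then a monomial in u, s, z:
δQ/Q = √((δu/u)² + (1·δs/s)² + (-2·δz/z)²) = √(0.00383 + 0.00837 + 0.0524) = 0.254
Q = 202.4, so δQ = 0.254 × 202.4 = 51.5.

51.5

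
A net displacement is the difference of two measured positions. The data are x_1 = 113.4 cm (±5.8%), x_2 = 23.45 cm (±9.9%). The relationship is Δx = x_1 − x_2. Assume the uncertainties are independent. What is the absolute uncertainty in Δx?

For a sum/difference, combine absolute errors in quadrature:
  (δx_1)² = 43.3;  (δx_2)² = 5.39
δΔx = √(48.6) = 6.97 cm

6.97 cm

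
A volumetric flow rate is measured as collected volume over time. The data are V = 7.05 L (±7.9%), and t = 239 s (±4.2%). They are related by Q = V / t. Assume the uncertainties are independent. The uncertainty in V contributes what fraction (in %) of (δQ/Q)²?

(δQ/Q)² = (1·δV/V)² + (-1·δt/t)²
  V term: (1×0.0790)² = 0.00624
  t term: (-1×0.0420)² = 0.00176
Total = 0.00800. Share from V = 0.00624/0.00800 = 0.780.

78.0%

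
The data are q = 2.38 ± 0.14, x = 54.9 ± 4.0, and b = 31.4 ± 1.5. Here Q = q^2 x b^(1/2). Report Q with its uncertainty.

Since Q is a product/quotient, work with relative uncertainties:
  (2·δq/q)² = (2×0.0588)² = 0.0138;  (1·δx/x)² = (1×0.0729)² = 0.00531;  (½·δb/b)² = (0.5×0.0478)² = 0.000571
δQ/Q = √(0.0197) = 0.140
Q = 1740, so δQ = 0.140 × 1740 = 245.

1740 ± 245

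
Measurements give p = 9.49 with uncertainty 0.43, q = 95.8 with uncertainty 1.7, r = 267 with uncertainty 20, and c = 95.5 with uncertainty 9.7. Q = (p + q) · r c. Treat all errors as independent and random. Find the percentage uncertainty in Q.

Let u = p + q = 105. δu = √(δp² + δq²) = √(0.185 + 2.89) = 1.75, so δu/u = 0.0167.
Q is then a monomial in u, r, c:
δQ/Q = √((δu/u)² + (1·δr/r)² + (1·δc/c)²) = √(0.000277 + 0.00561 + 0.0103) = 0.127

12.7%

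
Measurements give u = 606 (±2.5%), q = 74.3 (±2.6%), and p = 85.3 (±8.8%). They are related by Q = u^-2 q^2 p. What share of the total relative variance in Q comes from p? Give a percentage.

59.8%

(δQ/Q)² = (-2·δu/u)² + (2·δq/q)² + (1·δp/p)²
  u term: (-2×0.0250)² = 0.00250
  q term: (2×0.0260)² = 0.00270
  p term: (1×0.0880)² = 0.00774
Total = 0.0129. Share from p = 0.00774/0.0129 = 0.598.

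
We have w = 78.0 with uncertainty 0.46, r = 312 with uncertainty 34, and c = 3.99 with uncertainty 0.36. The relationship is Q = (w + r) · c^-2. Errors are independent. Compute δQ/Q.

Let u = w + r = 390. δu = √(δw² + δr²) = √(0.212 + 1160) = 34.0, so δu/u = 0.0872.
Q is then a monomial in u, c:
δQ/Q = √((δu/u)² + (-2·δc/c)²) = √(0.00760 + 0.0326) = 0.200

0.200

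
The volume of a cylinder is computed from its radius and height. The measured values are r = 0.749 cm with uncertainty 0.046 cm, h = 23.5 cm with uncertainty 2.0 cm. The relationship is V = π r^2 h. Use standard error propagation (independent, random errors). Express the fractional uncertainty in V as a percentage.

Each factor contributes (exponent × relative error)² to (δV/V)²:
  (2·δr/r)² = (2×0.0614)² = 0.0151;  (1·δh/h)² = (1×0.0851)² = 0.00724
δV/V = √(0.0223) = 0.149

14.9%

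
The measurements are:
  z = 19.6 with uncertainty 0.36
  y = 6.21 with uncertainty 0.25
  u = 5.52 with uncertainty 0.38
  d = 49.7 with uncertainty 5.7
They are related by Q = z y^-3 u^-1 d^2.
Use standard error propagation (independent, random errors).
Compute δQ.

9.85

Since Q is a product/quotient, work with relative uncertainties:
  (1·δz/z)² = (1×0.0184)² = 0.000337;  (-3·δy/y)² = (-3×0.0403)² = 0.0146;  (-1·δu/u)² = (-1×0.0688)² = 0.00474;  (2·δd/d)² = (2×0.115)² = 0.0526
δQ/Q = √(0.0723) = 0.269
Q = 36.6, so δQ = 0.269 × 36.6 = 9.85.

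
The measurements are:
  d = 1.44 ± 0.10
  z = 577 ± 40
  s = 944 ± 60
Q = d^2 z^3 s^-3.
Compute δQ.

Q is a product of powers, so relative uncertainties combine in quadrature:
  (2·δd/d)² = (2×0.0694)² = 0.0193;  (3·δz/z)² = (3×0.0693)² = 0.0433;  (-3·δs/s)² = (-3×0.0636)² = 0.0364
δQ/Q = √(0.0989) = 0.314
Q = 0.474, so δQ = 0.314 × 0.474 = 0.149.

0.149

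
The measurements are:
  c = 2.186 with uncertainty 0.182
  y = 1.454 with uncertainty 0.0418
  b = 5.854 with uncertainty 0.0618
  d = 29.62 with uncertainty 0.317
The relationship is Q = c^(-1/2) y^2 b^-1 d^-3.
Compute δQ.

7.39e-07

Products/powers → add relative errors in quadrature, weighted by exponent:
  (−½·δc/c)² = (-0.5×0.0833)² = 0.00173;  (2·δy/y)² = (2×0.0287)² = 0.00331;  (-1·δb/b)² = (-1×0.0106)² = 0.000111;  (-3·δd/d)² = (-3×0.0107)² = 0.00103
δQ/Q = √(0.00618) = 0.0786
Q = 9.399e-06, so δQ = 0.0786 × 9.399e-06 = 7.39e-07.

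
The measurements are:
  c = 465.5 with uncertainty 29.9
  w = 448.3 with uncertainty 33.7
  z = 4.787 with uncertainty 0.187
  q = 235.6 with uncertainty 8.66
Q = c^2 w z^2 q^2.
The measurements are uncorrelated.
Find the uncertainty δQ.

Q is a product of powers, so relative uncertainties combine in quadrature:
  (2·δc/c)² = (2×0.0642)² = 0.0165;  (1·δw/w)² = (1×0.0752)² = 0.00565;  (2·δz/z)² = (2×0.0391)² = 0.00610;  (2·δq/q)² = (2×0.0368)² = 0.00540
δQ/Q = √(0.0337) = 0.183
Q = 1.236e+14, so δQ = 0.183 × 1.236e+14 = 2.27e+13.

2.27e+13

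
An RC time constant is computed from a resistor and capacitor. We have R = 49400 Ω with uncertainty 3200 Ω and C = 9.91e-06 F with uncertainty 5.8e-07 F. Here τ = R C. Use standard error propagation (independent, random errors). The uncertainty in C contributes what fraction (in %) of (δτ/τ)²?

(δτ/τ)² = (1·δR/R)² + (1·δC/C)²
  R term: (1×0.0648)² = 0.00420
  C term: (1×0.0585)² = 0.00343
Total = 0.00762. Share from C = 0.00343/0.00762 = 0.449.

44.9%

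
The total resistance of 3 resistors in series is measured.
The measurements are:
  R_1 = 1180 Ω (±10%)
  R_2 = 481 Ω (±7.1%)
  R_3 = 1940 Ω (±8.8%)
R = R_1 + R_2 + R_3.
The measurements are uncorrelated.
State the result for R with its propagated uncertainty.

3600 ± 210 Ω

Absolute uncertainties add in quadrature for a linear combination:
  (δR_1)² = 13900;  (δR_2)² = 1170;  (δR_3)² = 29100
δR = √(44200) = 210 Ω
R = 3600 Ω.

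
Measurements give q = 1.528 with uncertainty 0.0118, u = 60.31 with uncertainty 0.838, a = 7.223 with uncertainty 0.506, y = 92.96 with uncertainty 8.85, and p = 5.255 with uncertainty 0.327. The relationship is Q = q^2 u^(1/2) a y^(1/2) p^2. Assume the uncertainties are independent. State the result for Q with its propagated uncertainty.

34870 ± 5280

Since Q is a product/quotient, work with relative uncertainties:
  (2·δq/q)² = (2×0.00772)² = 0.000239;  (½·δu/u)² = (0.5×0.0139)² = 4.83e-05;  (1·δa/a)² = (1×0.0701)² = 0.00491;  (½·δy/y)² = (0.5×0.0952)² = 0.00227;  (2·δp/p)² = (2×0.0622)² = 0.0155
δQ/Q = √(0.0229) = 0.151
Q = 34870, so δQ = 0.151 × 34870 = 5280.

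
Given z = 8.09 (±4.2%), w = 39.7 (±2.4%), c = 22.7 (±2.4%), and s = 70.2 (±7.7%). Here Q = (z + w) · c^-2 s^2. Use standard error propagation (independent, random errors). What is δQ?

74.4

Let u = z + w = 47.8. δu = √(δz² + δw²) = √(0.115 + 0.908) = 1.01, so δu/u = 0.0212.
Q is then a monomial in u, c, s:
δQ/Q = √((δu/u)² + (-2·δc/c)² + (2·δs/s)²) = √(0.000448 + 0.00230 + 0.0237) = 0.163
Q = 457, so δQ = 0.163 × 457 = 74.4.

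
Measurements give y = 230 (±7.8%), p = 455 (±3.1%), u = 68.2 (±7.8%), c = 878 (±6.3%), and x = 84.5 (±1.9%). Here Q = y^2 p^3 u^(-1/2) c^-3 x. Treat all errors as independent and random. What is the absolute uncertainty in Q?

Products/powers → add relative errors in quadrature, weighted by exponent:
  (2·δy/y)² = (2×0.0780)² = 0.0243;  (3·δp/p)² = (3×0.0310)² = 0.00865;  (−½·δu/u)² = (-0.5×0.0780)² = 0.00152;  (-3·δc/c)² = (-3×0.0630)² = 0.0357;  (1·δx/x)² = (1×0.0190)² = 0.000361
δQ/Q = √(0.0706) = 0.266
Q = 75300, so δQ = 0.266 × 75300 = 20000.

20000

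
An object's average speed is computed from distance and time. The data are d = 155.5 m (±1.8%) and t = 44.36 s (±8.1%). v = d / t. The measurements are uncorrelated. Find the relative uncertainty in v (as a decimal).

For a monomial v ∝ d, t^-1, fractional errors add in quadrature:
  (1·δd/d)² = (1×0.0180)² = 0.000324;  (-1·δt/t)² = (-1×0.0810)² = 0.00656
δv/v = √(0.00689) = 0.0830

0.0830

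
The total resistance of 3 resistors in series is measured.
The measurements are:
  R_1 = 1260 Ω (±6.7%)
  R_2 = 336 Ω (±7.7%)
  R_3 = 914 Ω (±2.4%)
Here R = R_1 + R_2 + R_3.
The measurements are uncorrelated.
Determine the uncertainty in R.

91.0 Ω

Absolute uncertainties add in quadrature for a linear combination:
  (δR_1)² = 7130;  (δR_2)² = 669;  (δR_3)² = 481
δR = √(8280) = 91.0 Ω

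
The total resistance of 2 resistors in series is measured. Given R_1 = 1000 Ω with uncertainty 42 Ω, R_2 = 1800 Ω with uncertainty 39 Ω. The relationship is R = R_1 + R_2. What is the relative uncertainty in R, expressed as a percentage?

For a sum/difference, combine absolute errors in quadrature:
  (δR_1)² = 1760;  (δR_2)² = 1520
δR = √(3280) = 57.3 Ω
R = 2800 Ω, so δR/R = 57.3/2800 = 0.0205.

2.05%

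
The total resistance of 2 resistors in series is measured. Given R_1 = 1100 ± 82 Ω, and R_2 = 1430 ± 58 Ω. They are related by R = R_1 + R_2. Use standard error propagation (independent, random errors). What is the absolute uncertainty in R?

Absolute uncertainties add in quadrature for a linear combination:
  (δR_1)² = 6720;  (δR_2)² = 3360
δR = √(10100) = 100 Ω

100 Ω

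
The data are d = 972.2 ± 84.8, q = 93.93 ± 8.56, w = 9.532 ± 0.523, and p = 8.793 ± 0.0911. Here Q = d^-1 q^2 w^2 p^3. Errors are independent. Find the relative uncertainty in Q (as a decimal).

0.232

Since Q is a product/quotient, work with relative uncertainties:
  (-1·δd/d)² = (-1×0.0872)² = 0.00761;  (2·δq/q)² = (2×0.0911)² = 0.0332;  (2·δw/w)² = (2×0.0549)² = 0.0120;  (3·δp/p)² = (3×0.0104)² = 0.000966
δQ/Q = √(0.0538) = 0.232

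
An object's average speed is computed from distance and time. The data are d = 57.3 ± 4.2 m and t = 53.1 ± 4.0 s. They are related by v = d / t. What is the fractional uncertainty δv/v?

0.105

Since v is a product/quotient, work with relative uncertainties:
  (1·δd/d)² = (1×0.0733)² = 0.00537;  (-1·δt/t)² = (-1×0.0753)² = 0.00567
δv/v = √(0.0110) = 0.105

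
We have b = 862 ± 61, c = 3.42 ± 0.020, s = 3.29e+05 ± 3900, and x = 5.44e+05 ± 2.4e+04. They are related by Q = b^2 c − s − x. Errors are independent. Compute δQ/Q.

0.216

Let p = b^2·c = 2.54e+06. δp/p = √((2·δb/b)² + (1·δc/c)²) = √(0.0200 + 3.42e-05) = 0.142, so δp = 3.6e+05.
Q = p − s − x: δQ = √(δp² + δs² + δx²) = √(1.3e+11 + 1.52e+07 + 5.76e+08) = 3.61e+05
Q = 1.67e+06, so δQ/Q = 3.61e+05/1.67e+06 = 0.216.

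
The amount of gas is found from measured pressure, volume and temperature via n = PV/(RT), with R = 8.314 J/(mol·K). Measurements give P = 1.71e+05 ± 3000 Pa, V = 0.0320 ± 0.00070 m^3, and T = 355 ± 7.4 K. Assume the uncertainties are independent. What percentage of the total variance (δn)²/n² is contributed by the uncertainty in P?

25.2%

(δn/n)² = (1·δP/P)² + (1·δV/V)² + (-1·δT/T)²
  P term: (1×0.0175)² = 0.000308
  V term: (1×0.0219)² = 0.000479
  T term: (-1×0.0208)² = 0.000435
Total = 0.00122. Share from P = 0.000308/0.00122 = 0.252.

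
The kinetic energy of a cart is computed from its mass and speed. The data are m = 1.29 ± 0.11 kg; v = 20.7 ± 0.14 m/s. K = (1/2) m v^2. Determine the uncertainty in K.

Since K is a product/quotient, work with relative uncertainties:
  (1·δm/m)² = (1×0.0853)² = 0.00727;  (2·δv/v)² = (2×0.00676)² = 0.000183
δK/K = √(0.00745) = 0.0863
K = 276 J, so δK = 0.0863 × 276 = 23.9 J.

23.9 J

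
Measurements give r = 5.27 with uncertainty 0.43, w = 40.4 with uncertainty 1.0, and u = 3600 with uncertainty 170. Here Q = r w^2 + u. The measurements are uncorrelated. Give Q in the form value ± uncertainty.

12200 ± 838

Let p = r·w^2 = 8600. δp/p = √((1·δr/r)² + (2·δw/w)²) = √(0.00666 + 0.00245) = 0.0954, so δp = 821.
Q = p + u: δQ = √(δp² + δu²) = √(6.74e+05 + 28900) = 838
Q = 12200.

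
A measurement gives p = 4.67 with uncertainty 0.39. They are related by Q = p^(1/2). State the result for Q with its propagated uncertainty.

2.16 ± 0.0902

Q ∝ p^(1/2), so δQ/Q = |½| · δp/p = 0.5 × 0.0835 = 0.0418.
Q = 2.16, so δQ = 0.0418 × 2.16 = 0.0902.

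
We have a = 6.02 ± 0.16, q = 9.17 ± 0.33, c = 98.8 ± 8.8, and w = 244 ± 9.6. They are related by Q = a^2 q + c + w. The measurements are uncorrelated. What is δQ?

25.0

Let p = a^2·q = 332. δp/p = √((2·δa/a)² + (1·δq/q)²) = √(0.00283 + 0.00130) = 0.0642, so δp = 21.3.
Q = p + c + w: δQ = √(δp² + δc² + δw²) = √(455 + 77.4 + 92.2) = 25.0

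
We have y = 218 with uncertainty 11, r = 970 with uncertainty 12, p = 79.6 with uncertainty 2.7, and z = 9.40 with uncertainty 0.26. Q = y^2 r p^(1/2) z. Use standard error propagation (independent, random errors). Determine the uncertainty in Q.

4.13e+08

Products/powers → add relative errors in quadrature, weighted by exponent:
  (2·δy/y)² = (2×0.0505)² = 0.0102;  (1·δr/r)² = (1×0.0124)² = 0.000153;  (½·δp/p)² = (0.5×0.0339)² = 0.000288;  (1·δz/z)² = (1×0.0277)² = 0.000765
δQ/Q = √(0.0114) = 0.107
Q = 3.87e+09, so δQ = 0.107 × 3.87e+09 = 4.13e+08.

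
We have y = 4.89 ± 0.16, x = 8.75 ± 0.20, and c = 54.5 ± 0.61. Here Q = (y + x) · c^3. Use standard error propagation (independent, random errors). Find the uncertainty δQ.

84900

Let u = y + x = 13.6. δu = √(δy² + δx²) = √(0.0256 + 0.0400) = 0.256, so δu/u = 0.0188.
Q is then a monomial in u, c:
δQ/Q = √((δu/u)² + (3·δc/c)²) = √(0.000353 + 0.00113) = 0.0385
Q = 2.21e+06, so δQ = 0.0385 × 2.21e+06 = 84900.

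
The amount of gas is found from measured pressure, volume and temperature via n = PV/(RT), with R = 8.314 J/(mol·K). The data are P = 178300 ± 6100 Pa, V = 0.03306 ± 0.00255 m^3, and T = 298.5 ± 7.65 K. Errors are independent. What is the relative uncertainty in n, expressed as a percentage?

Products/powers → add relative errors in quadrature, weighted by exponent:
  (1·δP/P)² = (1×0.0342)² = 0.00117;  (1·δV/V)² = (1×0.0771)² = 0.00595;  (-1·δT/T)² = (-1×0.0256)² = 0.000657
δn/n = √(0.00778) = 0.0882

8.82%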